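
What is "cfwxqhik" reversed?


Input string: 'cfwxqhik'
Operation: reverse character order
Original order: 'c' -> 'f' -> 'w' -> 'x' -> 'q' -> 'h' -> 'i' -> 'k'
Reversed order: 'k' -> 'i' -> 'h' -> 'q' -> 'x' -> 'w' -> 'f' -> 'c'
Result: kihqxwfc


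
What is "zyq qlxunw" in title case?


Input string: 'zyq qlxunw'
Operation: capitalize first letter of each word
Word transformations: 'zyq'->'Zyq', 'qlxunw'->'Qlxunw'
Result: Zyq Qlxunw


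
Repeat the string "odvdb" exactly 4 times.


Input string: 'odvdb'
Operation: repeat 4 times
Concatenation: 'odvdb' + 'odvdb' + 'odvdb' + 'odvdb'
Result: odvdbodvdbodvdbodvdb


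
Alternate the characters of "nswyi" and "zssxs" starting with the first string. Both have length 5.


String 1: 'nswyi'
String 2: 'zssxs'
Operation: alternate characters
Pairs: 'n'+'z', 's'+'s', 'w'+'s', 'y'+'x', 'i'+'s'
Result: nzsswsyxis


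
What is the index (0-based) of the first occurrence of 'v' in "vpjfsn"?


Input string: 'vpjfsn'
Target: 'v'
Scanning left to right: s[0]='v'
First match at index: 0


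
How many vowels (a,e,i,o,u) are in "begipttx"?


Input string: 'begipttx'
Operation: count vowels (a, e, i, o, u)
Scan: s[0]='b', s[1]='e' (vowel), s[2]='g', s[3]='i' (vowel), s[4]='p', s[5]='t', s[6]='t', s[7]='x'
Vowels found: 2
Result: 2


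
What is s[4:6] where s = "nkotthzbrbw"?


Input string: 'nkotthzbrbw'
Operation: slice [4:6]
Extract characters: s[4]='t', s[5]='h'
Result: th


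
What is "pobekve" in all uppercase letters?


Input string: 'pobekve'
Operation: convert each letter to uppercase
Mapping: 'p'->'P', 'o'->'O', 'b'->'B', 'e'->'E', 'k'->'K', 'v'->'V', 'e'->'E'
Result: POBEKVE


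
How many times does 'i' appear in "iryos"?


Input string: 'iryos'
Target character: 'i'
Scan each position: s[0]='i'
Matches found at indices: 0
Total: 1


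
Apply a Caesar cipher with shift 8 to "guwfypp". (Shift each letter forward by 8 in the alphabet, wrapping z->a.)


Input: 'guwfypp', shift = 8
Operation: for each letter, (position + 8) mod 26
Mapping: 'g'(6+8=14)->'o', 'u'(20+8=28, 28 mod 26=2)->'c', 'w'(22+8=30, 30 mod 26=4)->'e', 'f'(5+8=13)->'n', 'y'(24+8=32, 32 mod 26=6)->'g', 'p'(15+8=23)->'x', 'p'(15+8=23)->'x'
Result: ocengxx


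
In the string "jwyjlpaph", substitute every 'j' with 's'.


Input string: 'jwyjlpaph'
Operation: replace 'j' with 's'
Positions of 'j': 0, 3
After replacement: swyslpaph


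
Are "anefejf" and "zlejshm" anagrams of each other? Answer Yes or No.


String 1: 'anefejf' -> sorted: 'aeeffjn'
String 2: 'zlejshm' -> sorted: 'ehjlmsz'
Compare sorted forms: 'aeeffjn' != 'ehjlmsz'
Anagram: No


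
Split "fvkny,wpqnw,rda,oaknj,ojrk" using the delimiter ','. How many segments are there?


Input string: 'fvkny,wpqnw,rda,oaknj,ojrk'
Delimiter: ','
Split result: 'fvkny', 'wpqnw', 'rda', 'oaknj', 'ojrk'
Number of parts: 5


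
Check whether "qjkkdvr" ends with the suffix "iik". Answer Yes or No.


Input string: 'qjkkdvr'
Suffix to check: 'iik'
Last 3 characters of input: 'dvr'
Match: False
Result: No


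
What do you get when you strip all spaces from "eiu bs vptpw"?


Input string: 'eiu bs vptpw'
Operation: remove all spaces
Words: 'eiu', 'bs', 'vptpw'
Join without spaces: eiubsvptpw


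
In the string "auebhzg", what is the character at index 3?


Input string: 'auebhzg'
Operation: get character at index 3
Index mapping: s[0]='a', s[1]='u', s[2]='e', s[3]='b'
Result: 'b'


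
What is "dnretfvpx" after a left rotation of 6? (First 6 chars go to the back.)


Input: 'dnretfvpx', shift = 6
Operation: split at index 6 and swap parts
Front part s[0:6] = 'dnretf'
Back part s[6:] = 'vpx'
Rotated = back + front = 'vpx' + 'dnretf'
Result: vpxdnretf


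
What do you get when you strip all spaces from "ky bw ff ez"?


Input string: 'ky bw ff ez'
Operation: remove all spaces
Words: 'ky', 'bw', 'ff', 'ez'
Join without spaces: kybwffez


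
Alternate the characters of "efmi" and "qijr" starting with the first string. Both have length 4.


String 1: 'efmi'
String 2: 'qijr'
Operation: alternate characters
Pairs: 'e'+'q', 'f'+'i', 'm'+'j', 'i'+'r'
Result: eqfimjir


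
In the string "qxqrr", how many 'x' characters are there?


Input string: 'qxqrr'
Target character: 'x'
Scan each position: s[1]='x'
Matches found at indices: 1
Total: 1


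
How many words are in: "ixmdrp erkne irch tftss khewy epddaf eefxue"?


Input string: 'ixmdrp erkne irch tftss khewy epddaf eefxue'
Operation: split by spaces
Words found: 'ixmdrp', 'erkne', 'irch', 'tftss', 'khewy', 'epddaf', 'eefxue'
Word count: 7


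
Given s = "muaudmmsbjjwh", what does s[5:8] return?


Input string: 'muaudmmsbjjwh'
Operation: slice [5:8]
Extract characters: s[5]='m', s[6]='m', s[7]='s'
Result: mms


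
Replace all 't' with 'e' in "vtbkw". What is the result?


Input string: 'vtbkw'
Operation: replace 't' with 'e'
Positions of 't': 1
After replacement: vebkw


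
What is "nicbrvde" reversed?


Input string: 'nicbrvde'
Operation: reverse character order
Original order: 'n' -> 'i' -> 'c' -> 'b' -> 'r' -> 'v' -> 'd' -> 'e'
Reversed order: 'e' -> 'd' -> 'v' -> 'r' -> 'b' -> 'c' -> 'i' -> 'n'
Result: edvrbcin


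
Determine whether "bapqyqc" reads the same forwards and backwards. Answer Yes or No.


Input string: 'bapqyqc'
Reversed: 'cqyqpab'
Compare pairs: s[0]='b' vs s[6]='c' (mismatch), s[1]='a' vs s[5]='q' (mismatch), s[2]='p' vs s[4]='y' (mismatch)
Palindrome: No


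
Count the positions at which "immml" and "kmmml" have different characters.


String 1: 'immml'
String 2: 'kmmml'
Compare each position: pos 0: 'i'!='k', pos 1: 'm'=='m', pos 2: 'm'=='m', pos 3: 'm'=='m', pos 4: 'l'=='l'
Differing positions: 1
Hamming distance: 1


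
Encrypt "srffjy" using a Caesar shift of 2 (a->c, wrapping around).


Input: 'srffjy', shift = 2
Operation: for each letter, (position + 2) mod 26
Mapping: 's'(18+2=20)->'u', 'r'(17+2=19)->'t', 'f'(5+2=7)->'h', 'f'(5+2=7)->'h', 'j'(9+2=11)->'l', 'y'(24+2=26, 26 mod 26=0)->'a'
Result: uthhla


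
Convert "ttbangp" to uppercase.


Input string: 'ttbangp'
Operation: convert each letter to uppercase
Mapping: 't'->'T', 't'->'T', 'b'->'B', 'a'->'A', 'n'->'N', 'g'->'G', 'p'->'P'
Result: TTBANGP


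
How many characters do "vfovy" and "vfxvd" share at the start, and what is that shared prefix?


String 1: 'vfovy'
String 2: 'vfxvd'
Compare position by position:
pos 0: 'v' vs 'v' match
pos 1: 'f' vs 'f' match
pos 2: 'o' vs 'x' differ -> stop
Longest common prefix: "vf" (length 2)


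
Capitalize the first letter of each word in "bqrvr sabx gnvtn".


Input string: 'bqrvr sabx gnvtn'
Operation: capitalize first letter of each word
Word transformations: 'bqrvr'->'Bqrvr', 'sabx'->'Sabx', 'gnvtn'->'Gnvtn'
Result: Bqrvr Sabx Gnvtn


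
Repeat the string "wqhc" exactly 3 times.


Input string: 'wqhc'
Operation: repeat 3 times
Concatenation: 'wqhc' + 'wqhc' + 'wqhc'
Result: wqhcwqhcwqhc


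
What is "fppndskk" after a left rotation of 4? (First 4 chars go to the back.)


Input: 'fppndskk', shift = 4
Operation: split at index 4 and swap parts
Front part s[0:4] = 'fppn'
Back part s[4:] = 'dskk'
Rotated = back + front = 'dskk' + 'fppn'
Result: dskkfppn


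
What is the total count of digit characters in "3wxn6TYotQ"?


Input string: '3wxn6TYotQ'
Operation: count digit characters (0-9)
Scan: '3'(digit), 'w', 'x', 'n', '6'(digit), 'T', 'Y', 'o', 't', 'Q'
Digits found: 2
Result: 2


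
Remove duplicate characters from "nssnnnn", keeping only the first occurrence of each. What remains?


Input: 'nssnnnn'
Operation: keep first occurrence of each character
Scan: s[0]='n' new -> keep; s[1]='s' new -> keep; s[2]='s' seen -> skip; s[3]='n' seen -> skip; s[4]='n' seen -> skip; s[5]='n' seen -> skip; s[6]='n' seen -> skip
Result: ns


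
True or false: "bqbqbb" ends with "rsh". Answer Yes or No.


Input string: 'bqbqbb'
Suffix to check: 'rsh'
Last 3 characters of input: 'qbb'
Match: False
Result: No


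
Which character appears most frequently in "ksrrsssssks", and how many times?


Input: 'ksrrsssssks'
Operation: tally each character
Counts: 'k':2, 'r':2, 's':7
Maximum: 's' appears 7 times


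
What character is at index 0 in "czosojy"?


Input string: 'czosojy'
Operation: get character at index 0
Index mapping: s[0]='c'
Result: 'c'


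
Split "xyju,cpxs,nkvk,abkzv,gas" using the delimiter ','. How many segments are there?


Input string: 'xyju,cpxs,nkvk,abkzv,gas'
Delimiter: ','
Split result: 'xyju', 'cpxs', 'nkvk', 'abkzv', 'gas'
Number of parts: 5


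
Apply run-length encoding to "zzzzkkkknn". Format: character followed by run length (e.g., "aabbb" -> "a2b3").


Input: 'zzzzkkkknn'
Operation: identify consecutive runs
Runs: 'zzzz' -> z4, 'kkkk' -> k4, 'nn' -> n2
Encoded: z4k4n2


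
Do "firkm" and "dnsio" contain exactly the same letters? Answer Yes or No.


String 1: 'firkm' -> sorted: 'fikmr'
String 2: 'dnsio' -> sorted: 'dinos'
Compare sorted forms: 'fikmr' != 'dinos'
Anagram: No


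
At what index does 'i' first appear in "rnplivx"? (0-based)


Input string: 'rnplivx'
Target: 'i'
Scanning left to right: s[0]='r', s[1]='n', s[2]='p', s[3]='l', s[4]='i'
First match at index: 4


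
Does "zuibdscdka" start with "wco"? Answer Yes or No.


Input string: 'zuibdscdka'
Prefix to check: 'wco'
First 3 characters of input: 'zui'
Match: False
Result: No


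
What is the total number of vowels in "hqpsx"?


Input string: 'hqpsx'
Operation: count vowels (a, e, i, o, u)
Scan: s[0]='h', s[1]='q', s[2]='p', s[3]='s', s[4]='x'
Vowels found: 0
Result: 0


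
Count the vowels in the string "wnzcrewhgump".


Input string: 'wnzcrewhgump'
Operation: count vowels (a, e, i, o, u)
Scan: s[0]='w', s[1]='n', s[2]='z', s[3]='c', s[4]='r', s[5]='e' (vowel), s[6]='w', s[7]='h', s[8]='g', s[9]='u' (vowel), s[10]='m', s[11]='p'
Vowels found: 2
Result: 2


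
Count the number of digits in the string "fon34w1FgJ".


Input string: 'fon34w1FgJ'
Operation: count digit characters (0-9)
Scan: 'f', 'o', 'n', '3'(digit), '4'(digit), 'w', '1'(digit), 'F', 'g', 'J'
Digits found: 3
Result: 3


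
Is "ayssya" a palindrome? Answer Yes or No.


Input string: 'ayssya'
Reversed: 'ayssya'
Compare pairs: s[0]='a' vs s[5]='a' (match), s[1]='y' vs s[4]='y' (match), s[2]='s' vs s[3]='s' (match)
Palindrome: Yes


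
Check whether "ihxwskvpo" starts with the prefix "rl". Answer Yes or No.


Input string: 'ihxwskvpo'
Prefix to check: 'rl'
First 2 characters of input: 'ih'
Match: False
Result: No


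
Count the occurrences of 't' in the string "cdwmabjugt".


Input string: 'cdwmabjugt'
Target character: 't'
Scan each position: s[9]='t'
Matches found at indices: 9
Total: 1


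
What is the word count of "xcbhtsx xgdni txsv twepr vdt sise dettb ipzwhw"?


Input string: 'xcbhtsx xgdni txsv twepr vdt sise dettb ipzwhw'
Operation: split by spaces
Words found: 'xcbhtsx', 'xgdni', 'txsv', 'twepr', 'vdt', 'sise', 'dettb', 'ipzwhw'
Word count: 8


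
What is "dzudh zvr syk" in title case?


Input string: 'dzudh zvr syk'
Operation: capitalize first letter of each word
Word transformations: 'dzudh'->'Dzudh', 'zvr'->'Zvr', 'syk'->'Syk'
Result: Dzudh Zvr Syk


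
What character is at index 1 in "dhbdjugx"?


Input string: 'dhbdjugx'
Operation: get character at index 1
Index mapping: s[0]='d', s[1]='h'
Result: 'h'


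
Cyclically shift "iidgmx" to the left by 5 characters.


Input: 'iidgmx', shift = 5
Operation: split at index 5 and swap parts
Front part s[0:5] = 'iidgm'
Back part s[5:] = 'x'
Rotated = back + front = 'x' + 'iidgm'
Result: xiidgm


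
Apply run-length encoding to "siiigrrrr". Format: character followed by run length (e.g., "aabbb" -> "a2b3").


Input: 'siiigrrrr'
Operation: identify consecutive runs
Runs: 's' -> s1, 'iii' -> i3, 'g' -> g1, 'rrrr' -> r4
Encoded: s1i3g1r4


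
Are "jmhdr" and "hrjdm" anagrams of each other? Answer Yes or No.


String 1: 'jmhdr' -> sorted: 'dhjmr'
String 2: 'hrjdm' -> sorted: 'dhjmr'
Compare sorted forms: 'dhjmr' == 'dhjmr'
Anagram: Yes


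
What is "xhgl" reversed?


Input string: 'xhgl'
Operation: reverse character order
Original order: 'x' -> 'h' -> 'g' -> 'l'
Reversed order: 'l' -> 'g' -> 'h' -> 'x'
Result: lghx


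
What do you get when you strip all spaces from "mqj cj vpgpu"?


Input string: 'mqj cj vpgpu'
Operation: remove all spaces
Words: 'mqj', 'cj', 'vpgpu'
Join without spaces: mqjcjvpgpu


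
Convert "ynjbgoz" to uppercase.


Input string: 'ynjbgoz'
Operation: convert each letter to uppercase
Mapping: 'y'->'Y', 'n'->'N', 'j'->'J', 'b'->'B', 'g'->'G', 'o'->'O', 'z'->'Z'
Result: YNJBGOZ


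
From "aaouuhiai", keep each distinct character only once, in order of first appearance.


Input: 'aaouuhiai'
Operation: keep first occurrence of each character
Scan: s[0]='a' new -> keep; s[1]='a' seen -> skip; s[2]='o' new -> keep; s[3]='u' new -> keep; s[4]='u' seen -> skip; s[5]='h' new -> keep; s[6]='i' new -> keep; s[7]='a' seen -> skip; s[8]='i' seen -> skip
Result: aouhi


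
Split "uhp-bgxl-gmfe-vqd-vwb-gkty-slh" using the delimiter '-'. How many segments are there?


Input string: 'uhp-bgxl-gmfe-vqd-vwb-gkty-slh'
Delimiter: '-'
Split result: 'uhp', 'bgxl', 'gmfe', 'vqd', 'vwb', 'gkty', 'slh'
Number of parts: 7


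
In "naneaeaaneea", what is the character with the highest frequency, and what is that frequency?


Input: 'naneaeaaneea'
Operation: tally each character
Counts: 'a':5, 'e':4, 'n':3
Maximum: 'a' appears 5 times


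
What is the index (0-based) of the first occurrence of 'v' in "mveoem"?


Input string: 'mveoem'
Target: 'v'
Scanning left to right: s[0]='m', s[1]='v'
First match at index: 1


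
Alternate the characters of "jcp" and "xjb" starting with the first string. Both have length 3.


String 1: 'jcp'
String 2: 'xjb'
Operation: alternate characters
Pairs: 'j'+'x', 'c'+'j', 'p'+'b'
Result: jxcjpb


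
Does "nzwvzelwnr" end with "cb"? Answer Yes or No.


Input string: 'nzwvzelwnr'
Suffix to check: 'cb'
Last 2 characters of input: 'nr'
Match: False
Result: No


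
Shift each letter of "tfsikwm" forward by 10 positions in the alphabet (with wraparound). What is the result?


Input: 'tfsikwm', shift = 10
Operation: for each letter, (position + 10) mod 26
Mapping: 't'(19+10=29, 29 mod 26=3)->'d', 'f'(5+10=15)->'p', 's'(18+10=28, 28 mod 26=2)->'c', 'i'(8+10=18)->'s', 'k'(10+10=20)->'u', 'w'(22+10=32, 32 mod 26=6)->'g', 'm'(12+10=22)->'w'
Result: dpcsugw


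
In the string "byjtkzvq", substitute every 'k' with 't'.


Input string: 'byjtkzvq'
Operation: replace 'k' with 't'
Positions of 'k': 4
After replacement: byjttzvq


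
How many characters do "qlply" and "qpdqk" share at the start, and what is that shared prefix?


String 1: 'qlply'
String 2: 'qpdqk'
Compare position by position:
pos 0: 'q' vs 'q' match
pos 1: 'l' vs 'p' differ -> stop
Longest common prefix: "q" (length 1)


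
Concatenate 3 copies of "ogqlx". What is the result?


Input string: 'ogqlx'
Operation: repeat 3 times
Concatenation: 'ogqlx' + 'ogqlx' + 'ogqlx'
Result: ogqlxogqlxogqlx


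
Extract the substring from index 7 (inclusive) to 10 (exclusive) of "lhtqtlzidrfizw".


Input string: 'lhtqtlzidrfizw'
Operation: slice [7:10]
Extract characters: s[7]='i', s[8]='d', s[9]='r'
Result: idr


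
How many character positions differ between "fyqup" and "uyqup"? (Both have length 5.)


String 1: 'fyqup'
String 2: 'uyqup'
Compare each position: pos 0: 'f'!='u', pos 1: 'y'=='y', pos 2: 'q'=='q', pos 3: 'u'=='u', pos 4: 'p'=='p'
Differing positions: 1
Hamming distance: 1


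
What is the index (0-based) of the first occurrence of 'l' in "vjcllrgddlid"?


Input string: 'vjcllrgddlid'
Target: 'l'
Scanning left to right: s[0]='v', s[1]='j', s[2]='c', s[3]='l'
First match at index: 3


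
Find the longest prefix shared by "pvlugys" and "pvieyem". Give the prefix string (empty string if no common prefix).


String 1: 'pvlugys'
String 2: 'pvieyem'
Compare position by position:
pos 0: 'p' vs 'p' match
pos 1: 'v' vs 'v' match
pos 2: 'l' vs 'i' differ -> stop
Longest common prefix: "pv" (length 2)


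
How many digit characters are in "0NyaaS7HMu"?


Input string: '0NyaaS7HMu'
Operation: count digit characters (0-9)
Scan: '0'(digit), 'N', 'y', 'a', 'a', 'S', '7'(digit), 'H', 'M', 'u'
Digits found: 2
Result: 2


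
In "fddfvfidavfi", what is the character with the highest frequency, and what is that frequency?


Input: 'fddfvfidavfi'
Operation: tally each character
Counts: 'a':1, 'd':3, 'f':4, 'i':2, 'v':2
Maximum: 'f' appears 4 times


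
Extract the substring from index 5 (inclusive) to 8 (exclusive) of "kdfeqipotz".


Input string: 'kdfeqipotz'
Operation: slice [5:8]
Extract characters: s[5]='i', s[6]='p', s[7]='o'
Result: ipo


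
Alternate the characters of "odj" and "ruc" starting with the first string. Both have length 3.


String 1: 'odj'
String 2: 'ruc'
Operation: alternate characters
Pairs: 'o'+'r', 'd'+'u', 'j'+'c'
Result: ordujc


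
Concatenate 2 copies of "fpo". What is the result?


Input string: 'fpo'
Operation: repeat 2 times
Concatenation: 'fpo' + 'fpo'
Result: fpofpo


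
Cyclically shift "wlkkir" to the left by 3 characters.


Input: 'wlkkir', shift = 3
Operation: split at index 3 and swap parts
Front part s[0:3] = 'wlk'
Back part s[3:] = 'kir'
Rotated = back + front = 'kir' + 'wlk'
Result: kirwlk


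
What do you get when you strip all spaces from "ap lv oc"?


Input string: 'ap lv oc'
Operation: remove all spaces
Words: 'ap', 'lv', 'oc'
Join without spaces: aplvoc


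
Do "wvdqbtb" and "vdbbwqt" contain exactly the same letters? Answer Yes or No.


String 1: 'wvdqbtb' -> sorted: 'bbdqtvw'
String 2: 'vdbbwqt' -> sorted: 'bbdqtvw'
Compare sorted forms: 'bbdqtvw' == 'bbdqtvw'
Anagram: Yes


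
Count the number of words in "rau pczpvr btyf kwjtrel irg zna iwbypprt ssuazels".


Input string: 'rau pczpvr btyf kwjtrel irg zna iwbypprt ssuazels'
Operation: split by spaces
Words found: 'rau', 'pczpvr', 'btyf', 'kwjtrel', 'irg', 'zna', 'iwbypprt', 'ssuazels'
Word count: 8


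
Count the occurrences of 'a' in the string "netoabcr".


Input string: 'netoabcr'
Target character: 'a'
Scan each position: s[4]='a'
Matches found at indices: 4
Total: 1


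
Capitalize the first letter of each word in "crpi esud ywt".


Input string: 'crpi esud ywt'
Operation: capitalize first letter of each word
Word transformations: 'crpi'->'Crpi', 'esud'->'Esud', 'ywt'->'Ywt'
Result: Crpi Esud Ywt


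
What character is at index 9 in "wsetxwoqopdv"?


Input string: 'wsetxwoqopdv'
Operation: get character at index 9
Index mapping: s[0]='w', s[1]='s', s[2]='e', s[3]='t', s[4]='x', s[5]='w', s[6]='o', s[7]='q', s[8]='o', s[9]='p'
Result: 'p'


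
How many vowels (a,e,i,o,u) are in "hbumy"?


Input string: 'hbumy'
Operation: count vowels (a, e, i, o, u)
Scan: s[0]='h', s[1]='b', s[2]='u' (vowel), s[3]='m', s[4]='y'
Vowels found: 1
Result: 1


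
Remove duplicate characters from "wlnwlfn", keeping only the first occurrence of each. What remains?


Input: 'wlnwlfn'
Operation: keep first occurrence of each character
Scan: s[0]='w' new -> keep; s[1]='l' new -> keep; s[2]='n' new -> keep; s[3]='w' seen -> skip; s[4]='l' seen -> skip; s[5]='f' new -> keep; s[6]='n' seen -> skip
Result: wlnf


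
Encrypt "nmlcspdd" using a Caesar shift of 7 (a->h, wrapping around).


Input: 'nmlcspdd', shift = 7
Operation: for each letter, (position + 7) mod 26
Mapping: 'n'(13+7=20)->'u', 'm'(12+7=19)->'t', 'l'(11+7=18)->'s', 'c'(2+7=9)->'j', 's'(18+7=25)->'z', 'p'(15+7=22)->'w', 'd'(3+7=10)->'k', 'd'(3+7=10)->'k'
Result: utsjzwkk


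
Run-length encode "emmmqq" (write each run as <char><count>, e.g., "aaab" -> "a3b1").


Input: 'emmmqq'
Operation: identify consecutive runs
Runs: 'e' -> e1, 'mmm' -> m3, 'qq' -> q2
Encoded: e1m3q2


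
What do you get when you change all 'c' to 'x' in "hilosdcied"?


Input string: 'hilosdcied'
Operation: replace 'c' with 'x'
Positions of 'c': 6
After replacement: hilosdxied


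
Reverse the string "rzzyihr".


Input string: 'rzzyihr'
Operation: reverse character order
Original order: 'r' -> 'z' -> 'z' -> 'y' -> 'i' -> 'h' -> 'r'
Reversed order: 'r' -> 'h' -> 'i' -> 'y' -> 'z' -> 'z' -> 'r'
Result: rhiyzzr


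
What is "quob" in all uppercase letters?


Input string: 'quob'
Operation: convert each letter to uppercase
Mapping: 'q'->'Q', 'u'->'U', 'o'->'O', 'b'->'B'
Result: QUOB


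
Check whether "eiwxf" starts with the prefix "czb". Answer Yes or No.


Input string: 'eiwxf'
Prefix to check: 'czb'
First 3 characters of input: 'eiw'
Match: False
Result: No


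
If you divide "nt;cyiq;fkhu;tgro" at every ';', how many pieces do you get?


Input string: 'nt;cyiq;fkhu;tgro'
Delimiter: ';'
Split result: 'nt', 'cyiq', 'fkhu', 'tgro'
Number of parts: 4


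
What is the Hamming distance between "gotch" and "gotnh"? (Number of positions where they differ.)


String 1: 'gotch'
String 2: 'gotnh'
Compare each position: pos 0: 'g'=='g', pos 1: 'o'=='o', pos 2: 't'=='t', pos 3: 'c'!='n', pos 4: 'h'=='h'
Differing positions: 1
Hamming distance: 1


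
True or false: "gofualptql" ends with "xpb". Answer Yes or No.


Input string: 'gofualptql'
Suffix to check: 'xpb'
Last 3 characters of input: 'tql'
Match: False
Result: No


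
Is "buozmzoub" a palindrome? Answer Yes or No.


Input string: 'buozmzoub'
Reversed: 'buozmzoub'
Compare pairs: s[0]='b' vs s[8]='b' (match), s[1]='u' vs s[7]='u' (match), s[2]='o' vs s[6]='o' (match), s[3]='z' vs s[5]='z' (match)
Palindrome: Yes


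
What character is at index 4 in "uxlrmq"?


Input string: 'uxlrmq'
Operation: get character at index 4
Index mapping: s[0]='u', s[1]='x', s[2]='l', s[3]='r', s[4]='m'
Result: 'm'


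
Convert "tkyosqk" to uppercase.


Input string: 'tkyosqk'
Operation: convert each letter to uppercase
Mapping: 't'->'T', 'k'->'K', 'y'->'Y', 'o'->'O', 's'->'S', 'q'->'Q', 'k'->'K'
Result: TKYOSQK


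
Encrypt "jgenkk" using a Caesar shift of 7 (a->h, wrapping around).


Input: 'jgenkk', shift = 7
Operation: for each letter, (position + 7) mod 26
Mapping: 'j'(9+7=16)->'q', 'g'(6+7=13)->'n', 'e'(4+7=11)->'l', 'n'(13+7=20)->'u', 'k'(10+7=17)->'r', 'k'(10+7=17)->'r'
Result: qnlurr


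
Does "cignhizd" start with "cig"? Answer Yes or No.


Input string: 'cignhizd'
Prefix to check: 'cig'
First 3 characters of input: 'cig'
Match: True
Result: Yes


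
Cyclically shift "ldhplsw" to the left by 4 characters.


Input: 'ldhplsw', shift = 4
Operation: split at index 4 and swap parts
Front part s[0:4] = 'ldhp'
Back part s[4:] = 'lsw'
Rotated = back + front = 'lsw' + 'ldhp'
Result: lswldhp


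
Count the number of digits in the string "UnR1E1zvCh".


Input string: 'UnR1E1zvCh'
Operation: count digit characters (0-9)
Scan: 'U', 'n', 'R', '1'(digit), 'E', '1'(digit), 'z', 'v', 'C', 'h'
Digits found: 2
Result: 2


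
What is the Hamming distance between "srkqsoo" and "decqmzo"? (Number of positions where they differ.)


String 1: 'srkqsoo'
String 2: 'decqmzo'
Compare each position: pos 0: 's'!='d', pos 1: 'r'!='e', pos 2: 'k'!='c', pos 3: 'q'=='q', pos 4: 's'!='m', pos 5: 'o'!='z', pos 6: 'o'=='o'
Differing positions: 5
Hamming distance: 5


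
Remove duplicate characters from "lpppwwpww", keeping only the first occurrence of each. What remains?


Input: 'lpppwwpww'
Operation: keep first occurrence of each character
Scan: s[0]='l' new -> keep; s[1]='p' new -> keep; s[2]='p' seen -> skip; s[3]='p' seen -> skip; s[4]='w' new -> keep; s[5]='w' seen -> skip; s[6]='p' seen -> skip; s[7]='w' seen -> skip; s[8]='w' seen -> skip
Result: lpw


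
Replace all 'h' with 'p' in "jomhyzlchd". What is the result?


Input string: 'jomhyzlchd'
Operation: replace 'h' with 'p'
Positions of 'h': 3, 8
After replacement: jompyzlcpd


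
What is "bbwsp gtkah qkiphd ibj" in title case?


Input string: 'bbwsp gtkah qkiphd ibj'
Operation: capitalize first letter of each word
Word transformations: 'bbwsp'->'Bbwsp', 'gtkah'->'Gtkah', 'qkiphd'->'Qkiphd', 'ibj'->'Ibj'
Result: Bbwsp Gtkah Qkiphd Ibj


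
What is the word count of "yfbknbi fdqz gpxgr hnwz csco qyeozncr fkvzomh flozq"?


Input string: 'yfbknbi fdqz gpxgr hnwz csco qyeozncr fkvzomh flozq'
Operation: split by spaces
Words found: 'yfbknbi', 'fdqz', 'gpxgr', 'hnwz', 'csco', 'qyeozncr', 'fkvzomh', 'flozq'
Word count: 8


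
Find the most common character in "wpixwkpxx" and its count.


Input: 'wpixwkpxx'
Operation: tally each character
Counts: 'i':1, 'k':1, 'p':2, 'w':2, 'x':3
Maximum: 'x' appears 3 times


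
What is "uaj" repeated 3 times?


Input string: 'uaj'
Operation: repeat 3 times
Concatenation: 'uaj' + 'uaj' + 'uaj'
Result: uajuajuaj


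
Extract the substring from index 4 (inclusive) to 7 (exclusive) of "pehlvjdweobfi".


Input string: 'pehlvjdweobfi'
Operation: slice [4:7]
Extract characters: s[4]='v', s[5]='j', s[6]='d'
Result: vjd


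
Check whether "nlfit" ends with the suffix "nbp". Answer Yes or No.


Input string: 'nlfit'
Suffix to check: 'nbp'
Last 3 characters of input: 'fit'
Match: False
Result: No


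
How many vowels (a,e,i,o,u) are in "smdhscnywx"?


Input string: 'smdhscnywx'
Operation: count vowels (a, e, i, o, u)
Scan: s[0]='s', s[1]='m', s[2]='d', s[3]='h', s[4]='s', s[5]='c', s[6]='n', s[7]='y', s[8]='w', s[9]='x'
Vowels found: 0
Result: 0


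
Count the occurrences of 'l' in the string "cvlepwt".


Input string: 'cvlepwt'
Target character: 'l'
Scan each position: s[2]='l'
Matches found at indices: 2
Total: 1


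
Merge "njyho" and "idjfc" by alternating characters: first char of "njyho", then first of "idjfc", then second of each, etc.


String 1: 'njyho'
String 2: 'idjfc'
Operation: alternate characters
Pairs: 'n'+'i', 'j'+'d', 'y'+'j', 'h'+'f', 'o'+'c'
Result: nijdyjhfoc


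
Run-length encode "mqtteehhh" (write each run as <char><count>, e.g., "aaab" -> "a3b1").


Input: 'mqtteehhh'
Operation: identify consecutive runs
Runs: 'm' -> m1, 'q' -> q1, 'tt' -> t2, 'ee' -> e2, 'hhh' -> h3
Encoded: m1q1t2e2h3


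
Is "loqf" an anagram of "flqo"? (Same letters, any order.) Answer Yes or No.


String 1: 'flqo' -> sorted: 'floq'
String 2: 'loqf' -> sorted: 'floq'
Compare sorted forms: 'floq' == 'floq'
Anagram: Yes


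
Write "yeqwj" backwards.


Input string: 'yeqwj'
Operation: reverse character order
Original order: 'y' -> 'e' -> 'q' -> 'w' -> 'j'
Reversed order: 'j' -> 'w' -> 'q' -> 'e' -> 'y'
Result: jwqey


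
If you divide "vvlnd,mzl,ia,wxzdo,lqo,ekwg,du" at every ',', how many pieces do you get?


Input string: 'vvlnd,mzl,ia,wxzdo,lqo,ekwg,du'
Delimiter: ','
Split result: 'vvlnd', 'mzl', 'ia', 'wxzdo', 'lqo', 'ekwg', 'du'
Number of parts: 7


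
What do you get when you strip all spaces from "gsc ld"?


Input string: 'gsc ld'
Operation: remove all spaces
Words: 'gsc', 'ld'
Join without spaces: gscld


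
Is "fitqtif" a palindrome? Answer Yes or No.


Input string: 'fitqtif'
Reversed: 'fitqtif'
Compare pairs: s[0]='f' vs s[6]='f' (match), s[1]='i' vs s[5]='i' (match), s[2]='t' vs s[4]='t' (match)
Palindrome: Yes


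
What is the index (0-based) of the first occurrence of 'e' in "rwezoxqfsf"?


Input string: 'rwezoxqfsf'
Target: 'e'
Scanning left to right: s[0]='r', s[1]='w', s[2]='e'
First match at index: 2


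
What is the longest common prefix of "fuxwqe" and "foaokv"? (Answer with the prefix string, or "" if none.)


String 1: 'fuxwqe'
String 2: 'foaokv'
Compare position by position:
pos 0: 'f' vs 'f' match
pos 1: 'u' vs 'o' differ -> stop
Longest common prefix: "f" (length 1)


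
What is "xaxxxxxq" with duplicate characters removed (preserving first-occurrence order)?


Input: 'xaxxxxxq'
Operation: keep first occurrence of each character
Scan: s[0]='x' new -> keep; s[1]='a' new -> keep; s[2]='x' seen -> skip; s[3]='x' seen -> skip; s[4]='x' seen -> skip; s[5]='x' seen -> skip; s[6]='x' seen -> skip; s[7]='q' new -> keep
Result: xaq


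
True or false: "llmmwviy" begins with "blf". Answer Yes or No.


Input string: 'llmmwviy'
Prefix to check: 'blf'
First 3 characters of input: 'llm'
Match: False
Result: No


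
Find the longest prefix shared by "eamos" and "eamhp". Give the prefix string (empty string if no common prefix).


String 1: 'eamos'
String 2: 'eamhp'
Compare position by position:
pos 0: 'e' vs 'e' match
pos 1: 'a' vs 'a' match
pos 2: 'm' vs 'm' match
pos 3: 'o' vs 'h' differ -> stop
Longest common prefix: "eam" (length 3)


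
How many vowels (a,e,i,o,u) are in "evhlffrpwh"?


Input string: 'evhlffrpwh'
Operation: count vowels (a, e, i, o, u)
Scan: s[0]='e' (vowel), s[1]='v', s[2]='h', s[3]='l', s[4]='f', s[5]='f', s[6]='r', s[7]='p', s[8]='w', s[9]='h'
Vowels found: 1
Result: 1


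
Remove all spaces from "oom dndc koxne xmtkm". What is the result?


Input string: 'oom dndc koxne xmtkm'
Operation: remove all spaces
Words: 'oom', 'dndc', 'koxne', 'xmtkm'
Join without spaces: oomdndckoxnexmtkm


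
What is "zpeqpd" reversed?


Input string: 'zpeqpd'
Operation: reverse character order
Original order: 'z' -> 'p' -> 'e' -> 'q' -> 'p' -> 'd'
Reversed order: 'd' -> 'p' -> 'q' -> 'e' -> 'p' -> 'z'
Result: dpqepz


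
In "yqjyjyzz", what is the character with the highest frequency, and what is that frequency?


Input: 'yqjyjyzz'
Operation: tally each character
Counts: 'j':2, 'q':1, 'y':3, 'z':2
Maximum: 'y' appears 3 times


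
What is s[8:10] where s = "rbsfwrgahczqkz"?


Input string: 'rbsfwrgahczqkz'
Operation: slice [8:10]
Extract characters: s[8]='h', s[9]='c'
Result: hc


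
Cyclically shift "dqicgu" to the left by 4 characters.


Input: 'dqicgu', shift = 4
Operation: split at index 4 and swap parts
Front part s[0:4] = 'dqic'
Back part s[4:] = 'gu'
Rotated = back + front = 'gu' + 'dqic'
Result: gudqic


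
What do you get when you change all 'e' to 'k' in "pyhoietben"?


Input string: 'pyhoietben'
Operation: replace 'e' with 'k'
Positions of 'e': 5, 8
After replacement: pyhoiktbkn


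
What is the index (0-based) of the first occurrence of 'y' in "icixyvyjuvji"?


Input string: 'icixyvyjuvji'
Target: 'y'
Scanning left to right: s[0]='i', s[1]='c', s[2]='i', s[3]='x', s[4]='y'
First match at index: 4


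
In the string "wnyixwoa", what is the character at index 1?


Input string: 'wnyixwoa'
Operation: get character at index 1
Index mapping: s[0]='w', s[1]='n'
Result: 'n'


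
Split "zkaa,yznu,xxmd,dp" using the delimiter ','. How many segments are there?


Input string: 'zkaa,yznu,xxmd,dp'
Delimiter: ','
Split result: 'zkaa', 'yznu', 'xxmd', 'dp'
Number of parts: 4


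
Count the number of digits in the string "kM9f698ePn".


Input string: 'kM9f698ePn'
Operation: count digit characters (0-9)
Scan: 'k', 'M', '9'(digit), 'f', '6'(digit), '9'(digit), '8'(digit), 'e', 'P', 'n'
Digits found: 4
Result: 4


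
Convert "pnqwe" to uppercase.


Input string: 'pnqwe'
Operation: convert each letter to uppercase
Mapping: 'p'->'P', 'n'->'N', 'q'->'Q', 'w'->'W', 'e'->'E'
Result: PNQWE


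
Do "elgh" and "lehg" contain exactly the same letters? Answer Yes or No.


String 1: 'elgh' -> sorted: 'eghl'
String 2: 'lehg' -> sorted: 'eghl'
Compare sorted forms: 'eghl' == 'eghl'
Anagram: Yes


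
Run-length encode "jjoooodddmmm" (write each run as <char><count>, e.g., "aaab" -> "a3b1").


Input: 'jjoooodddmmm'
Operation: identify consecutive runs
Runs: 'jj' -> j2, 'oooo' -> o4, 'ddd' -> d3, 'mmm' -> m3
Encoded: j2o4d3m3


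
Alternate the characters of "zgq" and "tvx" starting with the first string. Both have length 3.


String 1: 'zgq'
String 2: 'tvx'
Operation: alternate characters
Pairs: 'z'+'t', 'g'+'v', 'q'+'x'
Result: ztgvqx


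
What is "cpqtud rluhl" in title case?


Input string: 'cpqtud rluhl'
Operation: capitalize first letter of each word
Word transformations: 'cpqtud'->'Cpqtud', 'rluhl'->'Rluhl'
Result: Cpqtud Rluhl


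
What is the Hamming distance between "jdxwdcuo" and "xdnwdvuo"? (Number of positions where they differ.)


String 1: 'jdxwdcuo'
String 2: 'xdnwdvuo'
Compare each position: pos 0: 'j'!='x', pos 1: 'd'=='d', pos 2: 'x'!='n', pos 3: 'w'=='w', pos 4: 'd'=='d', pos 5: 'c'!='v', pos 6: 'u'=='u', pos 7: 'o'=='o'
Differing positions: 3
Hamming distance: 3


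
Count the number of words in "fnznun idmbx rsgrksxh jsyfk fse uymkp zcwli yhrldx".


Input string: 'fnznun idmbx rsgrksxh jsyfk fse uymkp zcwli yhrldx'
Operation: split by spaces
Words found: 'fnznun', 'idmbx', 'rsgrksxh', 'jsyfk', 'fse', 'uymkp', 'zcwli', 'yhrldx'
Word count: 8


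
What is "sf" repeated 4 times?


Input string: 'sf'
Operation: repeat 4 times
Concatenation: 'sf' + 'sf' + 'sf' + 'sf'
Result: sfsfsfsf


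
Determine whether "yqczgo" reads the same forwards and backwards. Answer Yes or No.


Input string: 'yqczgo'
Reversed: 'ogzcqy'
Compare pairs: s[0]='y' vs s[5]='o' (mismatch), s[1]='q' vs s[4]='g' (mismatch), s[2]='c' vs s[3]='z' (mismatch)
Palindrome: No


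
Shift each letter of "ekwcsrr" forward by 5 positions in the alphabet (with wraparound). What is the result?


Input: 'ekwcsrr', shift = 5
Operation: for each letter, (position + 5) mod 26
Mapping: 'e'(4+5=9)->'j', 'k'(10+5=15)->'p', 'w'(22+5=27, 27 mod 26=1)->'b', 'c'(2+5=7)->'h', 's'(18+5=23)->'x', 'r'(17+5=22)->'w', 'r'(17+5=22)->'w'
Result: jpbhxww


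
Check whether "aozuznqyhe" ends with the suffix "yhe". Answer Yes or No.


Input string: 'aozuznqyhe'
Suffix to check: 'yhe'
Last 3 characters of input: 'yhe'
Match: True
Result: Yes


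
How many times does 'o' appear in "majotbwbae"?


Input string: 'majotbwbae'
Target character: 'o'
Scan each position: s[3]='o'
Matches found at indices: 3
Total: 1


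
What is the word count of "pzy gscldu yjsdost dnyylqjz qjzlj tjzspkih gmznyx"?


Input string: 'pzy gscldu yjsdost dnyylqjz qjzlj tjzspkih gmznyx'
Operation: split by spaces
Words found: 'pzy', 'gscldu', 'yjsdost', 'dnyylqjz', 'qjzlj', 'tjzspkih', 'gmznyx'
Word count: 7


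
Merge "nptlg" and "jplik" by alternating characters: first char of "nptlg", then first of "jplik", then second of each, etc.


String 1: 'nptlg'
String 2: 'jplik'
Operation: alternate characters
Pairs: 'n'+'j', 'p'+'p', 't'+'l', 'l'+'i', 'g'+'k'
Result: njpptlligk


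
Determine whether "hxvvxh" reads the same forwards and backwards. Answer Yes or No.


Input string: 'hxvvxh'
Reversed: 'hxvvxh'
Compare pairs: s[0]='h' vs s[5]='h' (match), s[1]='x' vs s[4]='x' (match), s[2]='v' vs s[3]='v' (match)
Palindrome: Yes


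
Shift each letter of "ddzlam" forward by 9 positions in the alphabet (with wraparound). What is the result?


Input: 'ddzlam', shift = 9
Operation: for each letter, (position + 9) mod 26
Mapping: 'd'(3+9=12)->'m', 'd'(3+9=12)->'m', 'z'(25+9=34, 34 mod 26=8)->'i', 'l'(11+9=20)->'u', 'a'(0+9=9)->'j', 'm'(12+9=21)->'v'
Result: mmiujv


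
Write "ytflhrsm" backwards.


Input string: 'ytflhrsm'
Operation: reverse character order
Original order: 'y' -> 't' -> 'f' -> 'l' -> 'h' -> 'r' -> 's' -> 'm'
Reversed order: 'm' -> 's' -> 'r' -> 'h' -> 'l' -> 'f' -> 't' -> 'y'
Result: msrhlfty


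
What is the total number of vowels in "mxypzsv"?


Input string: 'mxypzsv'
Operation: count vowels (a, e, i, o, u)
Scan: s[0]='m', s[1]='x', s[2]='y', s[3]='p', s[4]='z', s[5]='s', s[6]='v'
Vowels found: 0
Result: 0


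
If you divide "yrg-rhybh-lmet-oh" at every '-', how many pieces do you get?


Input string: 'yrg-rhybh-lmet-oh'
Delimiter: '-'
Split result: 'yrg', 'rhybh', 'lmet', 'oh'
Number of parts: 4


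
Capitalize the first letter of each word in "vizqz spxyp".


Input string: 'vizqz spxyp'
Operation: capitalize first letter of each word
Word transformations: 'vizqz'->'Vizqz', 'spxyp'->'Spxyp'
Result: Vizqz Spxyp


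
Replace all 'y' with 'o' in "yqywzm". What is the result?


Input string: 'yqywzm'
Operation: replace 'y' with 'o'
Positions of 'y': 0, 2
After replacement: oqowzm


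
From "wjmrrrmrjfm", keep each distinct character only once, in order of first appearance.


Input: 'wjmrrrmrjfm'
Operation: keep first occurrence of each character
Scan: s[0]='w' new -> keep; s[1]='j' new -> keep; s[2]='m' new -> keep; s[3]='r' new -> keep; s[4]='r' seen -> skip; s[5]='r' seen -> skip; s[6]='m' seen -> skip; s[7]='r' seen -> skip; s[8]='j' seen -> skip; s[9]='f' new -> keep; s[10]='m' seen -> skip
Result: wjmrf


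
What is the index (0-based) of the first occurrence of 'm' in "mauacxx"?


Input string: 'mauacxx'
Target: 'm'
Scanning left to right: s[0]='m'
First match at index: 0


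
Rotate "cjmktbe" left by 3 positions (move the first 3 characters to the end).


Input: 'cjmktbe', shift = 3
Operation: split at index 3 and swap parts
Front part s[0:3] = 'cjm'
Back part s[3:] = 'ktbe'
Rotated = back + front = 'ktbe' + 'cjm'
Result: ktbecjm


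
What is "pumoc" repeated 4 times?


Input string: 'pumoc'
Operation: repeat 4 times
Concatenation: 'pumoc' + 'pumoc' + 'pumoc' + 'pumoc'
Result: pumocpumocpumocpumoc


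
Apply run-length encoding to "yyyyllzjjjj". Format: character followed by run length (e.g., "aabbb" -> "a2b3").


Input: 'yyyyllzjjjj'
Operation: identify consecutive runs
Runs: 'yyyy' -> y4, 'll' -> l2, 'z' -> z1, 'jjjj' -> j4
Encoded: y4l2z1j4


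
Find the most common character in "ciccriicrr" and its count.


Input: 'ciccriicrr'
Operation: tally each character
Counts: 'c':4, 'i':3, 'r':3
Maximum: 'c' appears 4 times


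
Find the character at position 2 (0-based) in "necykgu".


Input string: 'necykgu'
Operation: get character at index 2
Index mapping: s[0]='n', s[1]='e', s[2]='c'
Result: 'c'


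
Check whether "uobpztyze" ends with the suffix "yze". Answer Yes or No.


Input string: 'uobpztyze'
Suffix to check: 'yze'
Last 3 characters of input: 'yze'
Match: True
Result: Yes


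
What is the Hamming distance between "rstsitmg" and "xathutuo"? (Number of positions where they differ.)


String 1: 'rstsitmg'
String 2: 'xathutuo'
Compare each position: pos 0: 'r'!='x', pos 1: 's'!='a', pos 2: 't'=='t', pos 3: 's'!='h', pos 4: 'i'!='u', pos 5: 't'=='t', pos 6: 'm'!='u', pos 7: 'g'!='o'
Differing positions: 6
Hamming distance: 6


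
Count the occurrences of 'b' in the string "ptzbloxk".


Input string: 'ptzbloxk'
Target character: 'b'
Scan each position: s[3]='b'
Matches found at indices: 3
Total: 1


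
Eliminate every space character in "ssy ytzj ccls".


Input string: 'ssy ytzj ccls'
Operation: remove all spaces
Words: 'ssy', 'ytzj', 'ccls'
Join without spaces: ssyytzjccls


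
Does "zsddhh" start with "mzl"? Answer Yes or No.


Input string: 'zsddhh'
Prefix to check: 'mzl'
First 3 characters of input: 'zsd'
Match: False
Result: No


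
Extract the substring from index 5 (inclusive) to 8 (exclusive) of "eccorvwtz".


Input string: 'eccorvwtz'
Operation: slice [5:8]
Extract characters: s[5]='v', s[6]='w', s[7]='t'
Result: vwt


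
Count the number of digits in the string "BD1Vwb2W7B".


Input string: 'BD1Vwb2W7B'
Operation: count digit characters (0-9)
Scan: 'B', 'D', '1'(digit), 'V', 'w', 'b', '2'(digit), 'W', '7'(digit), 'B'
Digits found: 3
Result: 3


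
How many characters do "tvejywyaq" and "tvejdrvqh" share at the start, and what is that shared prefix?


String 1: 'tvejywyaq'
String 2: 'tvejdrvqh'
Compare position by position:
pos 0: 't' vs 't' match
pos 1: 'v' vs 'v' match
pos 2: 'e' vs 'e' match
pos 3: 'j' vs 'j' match
pos 4: 'y' vs 'd' differ -> stop
Longest common prefix: "tvej" (length 4)
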